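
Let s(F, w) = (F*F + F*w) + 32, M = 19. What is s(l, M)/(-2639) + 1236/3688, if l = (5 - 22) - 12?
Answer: 74081/347594 ≈ 0.21312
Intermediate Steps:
l = -29 (l = -17 - 12 = -29)
s(F, w) = 32 + F**2 + F*w (s(F, w) = (F**2 + F*w) + 32 = 32 + F**2 + F*w)
s(l, M)/(-2639) + 1236/3688 = (32 + (-29)**2 - 29*19)/(-2639) + 1236/3688 = (32 + 841 - 551)*(-1/2639) + 1236*(1/3688) = 322*(-1/2639) + 309/922 = -46/377 + 309/922 = 74081/347594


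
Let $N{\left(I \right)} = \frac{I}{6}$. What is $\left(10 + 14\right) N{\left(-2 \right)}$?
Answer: $-8$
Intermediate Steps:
$N{\left(I \right)} = \frac{I}{6}$ ($N{\left(I \right)} = I \frac{1}{6} = \frac{I}{6}$)
$\left(10 + 14\right) N{\left(-2 \right)} = \left(10 + 14\right) \frac{1}{6} \left(-2\right) = 24 \left(- \frac{1}{3}\right) = -8$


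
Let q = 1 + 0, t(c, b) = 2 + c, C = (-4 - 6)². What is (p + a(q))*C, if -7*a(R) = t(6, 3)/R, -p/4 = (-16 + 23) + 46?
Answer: -149200/7 ≈ -21314.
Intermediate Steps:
C = 100 (C = (-10)² = 100)
p = -212 (p = -4*((-16 + 23) + 46) = -4*(7 + 46) = -4*53 = -212)
q = 1
a(R) = -8/(7*R) (a(R) = -(2 + 6)/(7*R) = -8/(7*R))
(p + a(q))*C = (-212 - 8/7/1)*100 = (-212 - 8/7*1)*100 = (-212 - 8/7)*100 = -1492/7*100 = -149200/7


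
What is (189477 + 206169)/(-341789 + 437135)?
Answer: 65941/15891 ≈ 4.1496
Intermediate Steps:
(189477 + 206169)/(-341789 + 437135) = 395646/95346 = 395646*(1/95346) = 65941/15891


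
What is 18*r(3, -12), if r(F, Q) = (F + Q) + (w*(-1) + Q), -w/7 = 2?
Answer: -126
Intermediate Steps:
w = -14 (w = -7*2 = -14)
r(F, Q) = 14 + F + 2*Q (r(F, Q) = (F + Q) + (-14*(-1) + Q) = (F + Q) + (14 + Q) = 14 + F + 2*Q)
18*r(3, -12) = 18*(14 + 3 + 2*(-12)) = 18*(14 + 3 - 24) = 18*(-7) = -126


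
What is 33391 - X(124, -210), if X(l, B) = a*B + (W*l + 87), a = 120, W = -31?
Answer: 62348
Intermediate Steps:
X(l, B) = 87 - 31*l + 120*B (X(l, B) = 120*B + (-31*l + 87) = 120*B + (87 - 31*l) = 87 - 31*l + 120*B)
33391 - X(124, -210) = 33391 - (87 - 31*124 + 120*(-210)) = 33391 - (87 - 3844 - 25200) = 33391 - 1*(-28957) = 33391 + 28957 = 62348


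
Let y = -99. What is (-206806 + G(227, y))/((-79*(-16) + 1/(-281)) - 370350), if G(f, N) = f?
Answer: 58048699/103713167 ≈ 0.55970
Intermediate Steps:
(-206806 + G(227, y))/((-79*(-16) + 1/(-281)) - 370350) = (-206806 + 227)/((-79*(-16) + 1/(-281)) - 370350) = -206579/((1264 - 1/281) - 370350) = -206579/(355183/281 - 370350) = -206579/(-103713167/281) = -206579*(-281/103713167) = 58048699/103713167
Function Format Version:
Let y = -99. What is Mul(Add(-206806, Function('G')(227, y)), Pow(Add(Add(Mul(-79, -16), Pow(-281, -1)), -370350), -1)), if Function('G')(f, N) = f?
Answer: Rational(58048699, 103713167) ≈ 0.55970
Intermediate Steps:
Mul(Add(-206806, Function('G')(227, y)), Pow(Add(Add(Mul(-79, -16), Pow(-281, -1)), -370350), -1)) = Mul(Add(-206806, 227), Pow(Add(Add(Mul(-79, -16), Pow(-281, -1)), -370350), -1)) = Mul(-206579, Pow(Add(Add(1264, Rational(-1, 281)), -370350), -1)) = Mul(-206579, Pow(Add(Rational(355183, 281), -370350), -1)) = Mul(-206579, Pow(Rational(-103713167, 281), -1)) = Mul(-206579, Rational(-281, 103713167)) = Rational(58048699, 103713167)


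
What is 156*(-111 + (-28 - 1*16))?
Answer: -24180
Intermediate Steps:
156*(-111 + (-28 - 1*16)) = 156*(-111 + (-28 - 16)) = 156*(-111 - 44) = 156*(-155) = -24180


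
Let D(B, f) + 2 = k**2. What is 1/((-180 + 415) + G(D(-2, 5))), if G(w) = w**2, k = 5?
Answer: 1/764 ≈ 0.0013089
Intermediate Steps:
D(B, f) = 23 (D(B, f) = -2 + 5**2 = -2 + 25 = 23)
1/((-180 + 415) + G(D(-2, 5))) = 1/((-180 + 415) + 23**2) = 1/(235 + 529) = 1/764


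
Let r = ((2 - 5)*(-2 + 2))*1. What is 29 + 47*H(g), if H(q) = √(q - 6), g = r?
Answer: 29 + 47*I*√6 ≈ 29.0 + 115.13*I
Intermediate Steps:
r = 0 (r = -3*0*1 = 0*1 = 0)
g = 0
H(q) = √(-6 + q)
29 + 47*H(g) = 29 + 47*√(-6 + 0) = 29 + 47*√(-6) = 29 + 47*(I*√6) = 29 + 47*I*√6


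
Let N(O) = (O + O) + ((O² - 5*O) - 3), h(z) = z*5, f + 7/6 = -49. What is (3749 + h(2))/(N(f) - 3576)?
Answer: -135324/32825 ≈ -4.1226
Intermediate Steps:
f = -301/6 (f = -7/6 - 49 = -301/6 ≈ -50.167)
h(z) = 5*z
N(O) = -3 + O² - 3*O (N(O) = 2*O + (-3 + O² - 5*O) = -3 + O² - 3*O)
(3749 + h(2))/(N(f) - 3576) = (3749 + 5*2)/((-3 + (-301/6)² - 3*(-301/6)) - 3576) = (3749 + 10)/((-3 + 90601/36 + 301/2) - 3576) = 3759/(95911/36 - 3576) = 3759/(-32825/36) = 3759*(-36/32825) = -135324/32825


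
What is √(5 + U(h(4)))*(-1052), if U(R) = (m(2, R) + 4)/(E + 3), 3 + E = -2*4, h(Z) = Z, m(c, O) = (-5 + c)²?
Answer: -789*√6 ≈ -1932.6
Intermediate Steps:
E = -11 (E = -3 - 2*4 = -3 - 8 = -11)
U(R) = -13/8 (U(R) = ((-5 + 2)² + 4)/(-11 + 3) = ((-3)² + 4)/(-8) = (9 + 4)*(-⅛) = 13*(-⅛) = -13/8)
√(5 + U(h(4)))*(-1052) = √(5 - 13/8)*(-1052) = √(27/8)*(-1052) = (3*√6/4)*(-1052) = -789*√6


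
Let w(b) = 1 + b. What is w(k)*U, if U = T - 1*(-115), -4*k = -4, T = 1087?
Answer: 2404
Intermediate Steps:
k = 1 (k = -¼*(-4) = 1)
U = 1202 (U = 1087 - 1*(-115) = 1087 + 115 = 1202)
w(k)*U = (1 + 1)*1202 = 2*1202 = 2404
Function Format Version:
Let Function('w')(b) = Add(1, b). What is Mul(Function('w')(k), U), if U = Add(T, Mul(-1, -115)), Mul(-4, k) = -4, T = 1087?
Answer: 2404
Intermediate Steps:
k = 1 (k = Mul(Rational(-1, 4), -4) = 1)
U = 1202 (U = Add(1087, Mul(-1, -115)) = Add(1087, 115) = 1202)
Mul(Function('w')(k), U) = Mul(Add(1, 1), 1202) = Mul(2, 1202) = 2404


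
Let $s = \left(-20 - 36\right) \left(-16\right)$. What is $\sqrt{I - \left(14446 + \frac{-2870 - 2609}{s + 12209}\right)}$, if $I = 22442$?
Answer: $\frac{\sqrt{1373313038195}}{13105} \approx 89.423$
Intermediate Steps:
$s = 896$ ($s = \left(-56\right) \left(-16\right) = 896$)
$\sqrt{I - \left(14446 + \frac{-2870 - 2609}{s + 12209}\right)} = \sqrt{22442 - \left(14446 + \frac{-2870 - 2609}{896 + 12209}\right)} = \sqrt{22442 - \left(14446 - \frac{5479}{13105}\right)} = \sqrt{22442 - \frac{189309351}{13105}} = \sqrt{\frac{104793059}{13105}} = \frac{\sqrt{1373313038195}}{13105}$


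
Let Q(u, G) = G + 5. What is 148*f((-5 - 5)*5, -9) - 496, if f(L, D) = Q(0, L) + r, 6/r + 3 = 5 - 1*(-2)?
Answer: -6934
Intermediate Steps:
Q(u, G) = 5 + G
r = 3/2 (r = 6/(-3 + (5 - 1*(-2))) = 6/(-3 + (5 + 2)) = 6/(-3 + 7) = 6/4 = 6*(¼) = 3/2 ≈ 1.5000)
f(L, D) = 13/2 + L (f(L, D) = (5 + L) + 3/2 = 13/2 + L)
148*f((-5 - 5)*5, -9) - 496 = 148*(13/2 + (-5 - 5)*5) - 496 = 148*(13/2 - 10*5) - 496 = 148*(13/2 - 50) - 496 = 148*(-87/2) - 496 = -6438 - 496 = -6934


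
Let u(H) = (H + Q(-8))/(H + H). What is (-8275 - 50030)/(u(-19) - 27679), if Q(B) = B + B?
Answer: 32110/15243 ≈ 2.1065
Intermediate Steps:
Q(B) = 2*B
u(H) = (-16 + H)/(2*H) (u(H) = (H + 2*(-8))/(H + H) = (H - 16)/((2*H)) = (-16 + H)*(1/(2*H)) = (-16 + H)/(2*H))
(-8275 - 50030)/(u(-19) - 27679) = (-8275 - 50030)/((½)*(-16 - 19)/(-19) - 27679) = -58305/((½)*(-1/19)*(-35) - 27679) = -58305/(35/38 - 27679) = -58305/(-1051767/38) = -58305*(-38/1051767) = 32110/15243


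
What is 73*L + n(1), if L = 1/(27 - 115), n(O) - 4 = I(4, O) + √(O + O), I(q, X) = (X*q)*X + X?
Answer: 719/88 + √2 ≈ 9.5847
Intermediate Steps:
I(q, X) = X + q*X² (I(q, X) = q*X² + X = X + q*X²)
n(O) = 4 + O*(1 + 4*O) + √2*√O (n(O) = 4 + (O*(1 + O*4) + √(O + O)) = 4 + (O*(1 + 4*O) + √(2*O)) = 4 + (O*(1 + 4*O) + √2*√O) = 4 + O*(1 + 4*O) + √2*√O)
L = -1/88 (L = 1/(-88) = -1/88 ≈ -0.011364)
73*L + n(1) = 73*(-1/88) + (4 + 1*(1 + 4*1) + √2*√1) = -73/88 + (4 + 1*(1 + 4) + √2*1) = -73/88 + (4 + 1*5 + √2) = -73/88 + (4 + 5 + √2) = -73/88 + (9 + √2) = 719/88 + √2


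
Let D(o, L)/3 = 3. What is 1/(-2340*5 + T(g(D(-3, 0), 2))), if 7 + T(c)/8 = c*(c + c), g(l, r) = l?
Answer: -1/10460 ≈ -9.5602e-5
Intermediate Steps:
D(o, L) = 9 (D(o, L) = 3*3 = 9)
T(c) = -56 + 16*c² (T(c) = -56 + 8*(c*(c + c)) = -56 + 8*(c*(2*c)) = -56 + 8*(2*c²) = -56 + 16*c²)
1/(-2340*5 + T(g(D(-3, 0), 2))) = 1/(-2340*5 + (-56 + 16*9²)) = 1/(-11700 + (-56 + 16*81)) = 1/(-11700 + (-56 + 1296)) = 1/(-11700 + 1240) = 1/(-10460) = -1/10460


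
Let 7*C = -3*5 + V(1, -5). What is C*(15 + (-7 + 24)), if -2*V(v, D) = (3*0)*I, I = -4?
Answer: -480/7 ≈ -68.571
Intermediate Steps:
V(v, D) = 0 (V(v, D) = -3*0*(-4)/2 = -0*(-4) = -½*0 = 0)
C = -15/7 (C = (-3*5 + 0)/7 = (-15 + 0)/7 = (⅐)*(-15) = -15/7 ≈ -2.1429)
C*(15 + (-7 + 24)) = -15*(15 + (-7 + 24))/7 = -15*(15 + 17)/7 = -15/7*32 = -480/7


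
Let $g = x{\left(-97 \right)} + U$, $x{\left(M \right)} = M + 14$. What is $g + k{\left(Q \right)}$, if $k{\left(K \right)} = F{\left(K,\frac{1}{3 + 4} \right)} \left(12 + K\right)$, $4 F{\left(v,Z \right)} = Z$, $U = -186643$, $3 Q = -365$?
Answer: $- \frac{2240759}{12} \approx -1.8673 \cdot 10^{5}$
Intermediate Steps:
$Q = - \frac{365}{3}$ ($Q = \frac{1}{3} \left(-365\right) = - \frac{365}{3} \approx -121.67$)
$x{\left(M \right)} = 14 + M$
$g = -186726$ ($g = \left(14 - 97\right) - 186643 = -83 - 186643 = -186726$)
$F{\left(v,Z \right)} = \frac{Z}{4}$
$k{\left(K \right)} = \frac{3}{7} + \frac{K}{28}$ ($k{\left(K \right)} = \frac{1}{4 \left(3 + 4\right)} \left(12 + K\right) = \frac{1}{4 \cdot 7} \left(12 + K\right) = \frac{1}{4} \cdot \frac{1}{7} \left(12 + K\right) = \frac{12 + K}{28} = \frac{3}{7} + \frac{K}{28}$)
$g + k{\left(Q \right)} = -186726 + \left(\frac{3}{7} + \frac{1}{28} \left(- \frac{365}{3}\right)\right) = -186726 + \left(\frac{3}{7} - \frac{365}{84}\right) = -186726 - \frac{47}{12} = - \frac{2240759}{12}$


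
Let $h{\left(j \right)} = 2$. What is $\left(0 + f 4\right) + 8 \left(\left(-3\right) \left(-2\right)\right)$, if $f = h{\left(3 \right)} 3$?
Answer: $72$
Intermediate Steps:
$f = 6$ ($f = 2 \cdot 3 = 6$)
$\left(0 + f 4\right) + 8 \left(\left(-3\right) \left(-2\right)\right) = \left(0 + 6 \cdot 4\right) + 8 \left(\left(-3\right) \left(-2\right)\right) = \left(0 + 24\right) + 8 \cdot 6 = 24 + 48 = 72$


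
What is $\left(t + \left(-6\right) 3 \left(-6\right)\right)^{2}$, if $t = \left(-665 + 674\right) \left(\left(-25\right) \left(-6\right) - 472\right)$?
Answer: $7784100$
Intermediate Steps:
$t = -2898$ ($t = 9 \left(150 - 472\right) = 9 \left(-322\right) = -2898$)
$\left(t + \left(-6\right) 3 \left(-6\right)\right)^{2} = \left(-2898 + \left(-6\right) 3 \left(-6\right)\right)^{2} = \left(-2898 - -108\right)^{2} = \left(-2898 + 108\right)^{2} = \left(-2790\right)^{2} = 7784100$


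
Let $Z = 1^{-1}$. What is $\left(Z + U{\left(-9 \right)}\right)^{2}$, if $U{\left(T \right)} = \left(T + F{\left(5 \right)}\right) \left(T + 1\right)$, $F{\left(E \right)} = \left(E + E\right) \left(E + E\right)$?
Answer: $528529$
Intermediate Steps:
$Z = 1$
$F{\left(E \right)} = 4 E^{2}$ ($F{\left(E \right)} = 2 E 2 E = 4 E^{2}$)
$U{\left(T \right)} = \left(1 + T\right) \left(100 + T\right)$ ($U{\left(T \right)} = \left(T + 4 \cdot 5^{2}\right) \left(T + 1\right) = \left(T + 4 \cdot 25\right) \left(1 + T\right) = \left(T + 100\right) \left(1 + T\right) = \left(100 + T\right) \left(1 + T\right) = \left(1 + T\right) \left(100 + T\right)$)
$\left(Z + U{\left(-9 \right)}\right)^{2} = \left(1 + \left(100 + \left(-9\right)^{2} + 101 \left(-9\right)\right)\right)^{2} = \left(1 + \left(100 + 81 - 909\right)\right)^{2} = \left(1 - 728\right)^{2} = \left(-727\right)^{2} = 528529$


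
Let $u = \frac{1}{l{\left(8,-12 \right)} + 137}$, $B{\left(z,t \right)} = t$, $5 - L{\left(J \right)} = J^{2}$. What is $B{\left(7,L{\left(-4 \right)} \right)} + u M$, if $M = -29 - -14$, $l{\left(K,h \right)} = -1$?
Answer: $- \frac{1511}{136} \approx -11.11$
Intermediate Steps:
$L{\left(J \right)} = 5 - J^{2}$
$u = \frac{1}{136}$ ($u = \frac{1}{-1 + 137} = \frac{1}{136} \approx 0.0073529$)
$M = -15$ ($M = -29 + 14 = -15$)
$B{\left(7,L{\left(-4 \right)} \right)} + u M = \left(5 - \left(-4\right)^{2}\right) + \frac{1}{136} \left(-15\right) = \left(5 - 16\right) - \frac{15}{136} = -11 - \frac{15}{136} = - \frac{1511}{136}$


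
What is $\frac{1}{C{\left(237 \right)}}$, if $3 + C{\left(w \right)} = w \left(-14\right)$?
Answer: $- \frac{1}{3321} \approx -0.00030111$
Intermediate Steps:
$C{\left(w \right)} = -3 - 14 w$ ($C{\left(w \right)} = -3 + w \left(-14\right) = -3 - 14 w$)
$\frac{1}{C{\left(237 \right)}} = \frac{1}{-3 - 3318} = \frac{1}{-3321} = - \frac{1}{3321}$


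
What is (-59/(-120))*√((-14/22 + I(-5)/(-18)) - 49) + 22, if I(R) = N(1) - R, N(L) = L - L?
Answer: 22 + 59*I*√217426/7920 ≈ 22.0 + 3.4736*I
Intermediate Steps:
N(L) = 0
I(R) = -R (I(R) = 0 - R = -R)
(-59/(-120))*√((-14/22 + I(-5)/(-18)) - 49) + 22 = (-59/(-120))*√((-14/22 - 1*(-5)/(-18)) - 49) + 22 = (-59*(-1/120))*√((-14*1/22 + 5*(-1/18)) - 49) + 22 = 59*√((-7/11 - 5/18) - 49)/120 + 22 = 59*√(-181/198 - 49)/120 + 22 = 59*√(-9883/198)/120 + 22 = 59*(I*√217426/66)/120 + 22 = 59*I*√217426/7920 + 22 = 22 + 59*I*√217426/7920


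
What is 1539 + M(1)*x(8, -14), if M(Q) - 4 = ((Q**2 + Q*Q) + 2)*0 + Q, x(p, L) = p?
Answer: 1579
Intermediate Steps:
M(Q) = 4 + Q (M(Q) = 4 + (((Q**2 + Q*Q) + 2)*0 + Q) = 4 + (((Q**2 + Q**2) + 2)*0 + Q) = 4 + ((2*Q**2 + 2)*0 + Q) = 4 + ((2 + 2*Q**2)*0 + Q) = 4 + (0 + Q) = 4 + Q)
1539 + M(1)*x(8, -14) = 1539 + (4 + 1)*8 = 1539 + 5*8 = 1539 + 40 = 1579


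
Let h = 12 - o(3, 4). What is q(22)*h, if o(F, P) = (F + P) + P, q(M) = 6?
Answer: 6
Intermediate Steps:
o(F, P) = F + 2*P
h = 1 (h = 12 - (3 + 2*4) = 12 - (3 + 8) = 12 - 1*11 = 12 - 11 = 1)
q(22)*h = 6*1 = 6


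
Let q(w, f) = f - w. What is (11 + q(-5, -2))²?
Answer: 196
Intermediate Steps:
(11 + q(-5, -2))² = (11 + (-2 - 1*(-5)))² = (11 + (-2 + 5))² = (11 + 3)² = 14² = 196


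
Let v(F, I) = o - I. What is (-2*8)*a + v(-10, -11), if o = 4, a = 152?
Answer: -2417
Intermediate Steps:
v(F, I) = 4 - I
(-2*8)*a + v(-10, -11) = -2*8*152 + (4 - 1*(-11)) = -16*152 + (4 + 11) = -2432 + 15 = -2417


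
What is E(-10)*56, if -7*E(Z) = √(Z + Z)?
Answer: -16*I*√5 ≈ -35.777*I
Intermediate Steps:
E(Z) = -√2*√Z/7 (E(Z) = -√(Z + Z)/7 = -√2*√Z/7)
E(-10)*56 = -√2*√(-10)/7*56 = -√2*I*√10/7*56 = -2*I*√5/7*56 = -16*I*√5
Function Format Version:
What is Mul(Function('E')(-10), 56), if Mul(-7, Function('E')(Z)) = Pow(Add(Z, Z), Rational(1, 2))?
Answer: Mul(-16, I, Pow(5, Rational(1, 2))) ≈ Mul(-35.777, I)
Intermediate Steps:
Function('E')(Z) = Mul(Rational(-1, 7), Pow(2, Rational(1, 2)), Pow(Z, Rational(1, 2))) (Function('E')(Z) = Mul(Rational(-1, 7), Pow(Add(Z, Z), Rational(1, 2))) = Mul(Rational(-1, 7), Pow(Mul(2, Z), Rational(1, 2))) = Mul(Rational(-1, 7), Mul(Pow(2, Rational(1, 2)), Pow(Z, Rational(1, 2)))) = Mul(Rational(-1, 7), Pow(2, Rational(1, 2)), Pow(Z, Rational(1, 2))))
Mul(Function('E')(-10), 56) = Mul(Mul(Rational(-1, 7), Pow(2, Rational(1, 2)), Pow(-10, Rational(1, 2))), 56) = Mul(Mul(Rational(-1, 7), Pow(2, Rational(1, 2)), Mul(I, Pow(10, Rational(1, 2)))), 56) = Mul(Mul(Rational(-2, 7), I, Pow(5, Rational(1, 2))), 56) = Mul(-16, I, Pow(5, Rational(1, 2)))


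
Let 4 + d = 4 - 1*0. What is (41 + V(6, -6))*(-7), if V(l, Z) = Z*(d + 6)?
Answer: -35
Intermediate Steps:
d = 0 (d = -4 + (4 - 1*0) = -4 + (4 + 0) = -4 + 4 = 0)
V(l, Z) = 6*Z (V(l, Z) = Z*(0 + 6) = Z*6 = 6*Z)
(41 + V(6, -6))*(-7) = (41 + 6*(-6))*(-7) = (41 - 36)*(-7) = 5*(-7) = -35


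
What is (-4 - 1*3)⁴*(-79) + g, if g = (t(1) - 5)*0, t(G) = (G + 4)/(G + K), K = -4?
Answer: -189679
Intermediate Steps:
t(G) = (4 + G)/(-4 + G) (t(G) = (G + 4)/(G - 4) = (4 + G)/(-4 + G))
g = 0 (g = ((4 + 1)/(-4 + 1) - 5)*0 = (5/(-3) - 5)*0 = (-⅓*5 - 5)*0 = (-5/3 - 5)*0 = -20/3*0 = 0)
(-4 - 1*3)⁴*(-79) + g = (-4 - 1*3)⁴*(-79) + 0 = (-4 - 3)⁴*(-79) + 0 = (-7)⁴*(-79) + 0 = 2401*(-79) + 0 = -189679 + 0 = -189679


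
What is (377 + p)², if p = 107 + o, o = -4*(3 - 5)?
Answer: 242064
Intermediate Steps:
o = 8 (o = -4*(-2) = 8)
p = 115 (p = 107 + 8 = 115)
(377 + p)² = (377 + 115)² = 492² = 242064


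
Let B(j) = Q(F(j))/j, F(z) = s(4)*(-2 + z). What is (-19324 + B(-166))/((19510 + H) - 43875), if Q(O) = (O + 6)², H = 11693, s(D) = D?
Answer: 82985/47808 ≈ 1.7358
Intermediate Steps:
F(z) = -8 + 4*z (F(z) = 4*(-2 + z) = -8 + 4*z)
Q(O) = (6 + O)²
B(j) = (-2 + 4*j)²/j (B(j) = (6 + (-8 + 4*j))²/j = (-2 + 4*j)²/j)
(-19324 + B(-166))/((19510 + H) - 43875) = (-19324 + 4*(-1 + 2*(-166))²/(-166))/((19510 + 11693) - 43875) = (-19324 + 4*(-1/166)*(-1 - 332)²)/(31203 - 43875) = (-19324 + 4*(-1/166)*(-333)²)/(-12672) = (-19324 + 4*(-1/166)*110889)*(-1/12672) = (-19324 - 221778/83)*(-1/12672) = -1825670/83*(-1/12672) = 82985/47808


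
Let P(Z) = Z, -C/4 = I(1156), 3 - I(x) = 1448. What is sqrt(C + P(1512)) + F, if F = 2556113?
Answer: 2556113 + 2*sqrt(1823) ≈ 2.5562e+6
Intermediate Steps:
I(x) = -1445 (I(x) = 3 - 1*1448 = 3 - 1448 = -1445)
C = 5780 (C = -4*(-1445) = 5780)
sqrt(C + P(1512)) + F = sqrt(5780 + 1512) + 2556113 = sqrt(7292) + 2556113 = 2*sqrt(1823) + 2556113 = 2556113 + 2*sqrt(1823)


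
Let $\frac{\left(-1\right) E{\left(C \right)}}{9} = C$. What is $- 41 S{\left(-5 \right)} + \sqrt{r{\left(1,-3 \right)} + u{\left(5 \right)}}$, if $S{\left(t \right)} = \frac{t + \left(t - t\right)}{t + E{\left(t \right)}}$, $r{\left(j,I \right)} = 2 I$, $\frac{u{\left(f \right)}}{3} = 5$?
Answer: $\frac{65}{8} \approx 8.125$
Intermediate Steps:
$u{\left(f \right)} = 15$ ($u{\left(f \right)} = 3 \cdot 5 = 15$)
$E{\left(C \right)} = - 9 C$
$S{\left(t \right)} = - \frac{1}{8}$ ($S{\left(t \right)} = \frac{t + \left(t - t\right)}{t - 9 t} = \frac{t + 0}{\left(-8\right) t} = t \left(- \frac{1}{8 t}\right) = - \frac{1}{8}$)
$- 41 S{\left(-5 \right)} + \sqrt{r{\left(1,-3 \right)} + u{\left(5 \right)}} = \left(-41\right) \left(- \frac{1}{8}\right) + \sqrt{2 \left(-3\right) + 15} = \frac{41}{8} + \sqrt{-6 + 15} = \frac{41}{8} + \sqrt{9} = \frac{41}{8} + 3 = \frac{65}{8}$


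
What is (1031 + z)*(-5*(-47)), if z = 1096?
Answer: 499845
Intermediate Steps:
(1031 + z)*(-5*(-47)) = (1031 + 1096)*(-5*(-47)) = 2127*235 = 499845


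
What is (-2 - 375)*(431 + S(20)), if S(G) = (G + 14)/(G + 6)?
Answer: -162980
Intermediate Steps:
S(G) = (14 + G)/(6 + G)
(-2 - 375)*(431 + S(20)) = (-2 - 375)*(431 + (14 + 20)/(6 + 20)) = -377*(431 + 34/26) = -377*(431 + (1/26)*34) = -377*(431 + 17/13) = -377*5620/13 = -162980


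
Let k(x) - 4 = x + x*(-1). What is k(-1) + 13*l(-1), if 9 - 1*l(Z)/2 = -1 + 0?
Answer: 264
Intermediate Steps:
l(Z) = 20 (l(Z) = 18 - 2*(-1 + 0) = 18 - 2*(-1) = 18 + 2 = 20)
k(x) = 4 (k(x) = 4 + (x + x*(-1)) = 4 + (x - x) = 4 + 0 = 4)
k(-1) + 13*l(-1) = 4 + 13*20 = 4 + 260 = 264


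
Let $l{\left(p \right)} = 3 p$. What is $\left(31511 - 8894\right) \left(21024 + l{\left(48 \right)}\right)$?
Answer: $478756656$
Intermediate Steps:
$\left(31511 - 8894\right) \left(21024 + l{\left(48 \right)}\right) = \left(31511 - 8894\right) \left(21024 + 3 \cdot 48\right) = 22617 \left(21024 + 144\right) = 22617 \cdot 21168 = 478756656$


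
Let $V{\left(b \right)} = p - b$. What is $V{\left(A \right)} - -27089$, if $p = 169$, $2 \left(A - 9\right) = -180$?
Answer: $27339$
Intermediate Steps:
$A = -81$ ($A = 9 + \frac{1}{2} \left(-180\right) = 9 - 90 = -81$)
$V{\left(b \right)} = 169 - b$
$V{\left(A \right)} - -27089 = \left(169 - -81\right) - -27089 = \left(169 + 81\right) + 27089 = 250 + 27089 = 27339$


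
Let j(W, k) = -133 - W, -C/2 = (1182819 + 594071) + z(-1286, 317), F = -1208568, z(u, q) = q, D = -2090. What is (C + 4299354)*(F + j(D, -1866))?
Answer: -898852798340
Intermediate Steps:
C = -3554414 (C = -2*((1182819 + 594071) + 317) = -2*(1776890 + 317) = -2*1777207 = -3554414)
(C + 4299354)*(F + j(D, -1866)) = (-3554414 + 4299354)*(-1208568 + (-133 - 1*(-2090))) = 744940*(-1208568 + (-133 + 2090)) = 744940*(-1208568 + 1957) = 744940*(-1206611) = -898852798340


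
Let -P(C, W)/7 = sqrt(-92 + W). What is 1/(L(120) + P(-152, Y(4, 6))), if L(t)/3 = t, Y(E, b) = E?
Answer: 45/16739 + 7*I*sqrt(22)/66956 ≈ 0.0026883 + 0.00049037*I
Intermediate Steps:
L(t) = 3*t
P(C, W) = -7*sqrt(-92 + W)
1/(L(120) + P(-152, Y(4, 6))) = 1/(3*120 - 7*sqrt(-92 + 4)) = 1/(360 - 14*I*sqrt(22))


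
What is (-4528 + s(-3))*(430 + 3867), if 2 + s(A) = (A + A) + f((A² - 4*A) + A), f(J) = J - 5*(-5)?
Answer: -19306421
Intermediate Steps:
f(J) = 25 + J (f(J) = J + 25 = 25 + J)
s(A) = 23 + A² - A (s(A) = -2 + ((A + A) + (25 + ((A² - 4*A) + A))) = -2 + (2*A + (25 + (A² - 3*A))) = -2 + (2*A + (25 + A² - 3*A)) = -2 + (25 + A² - A) = 23 + A² - A)
(-4528 + s(-3))*(430 + 3867) = (-4528 + (23 + (-3)² - 1*(-3)))*(430 + 3867) = (-4528 + (23 + 9 + 3))*4297 = (-4528 + 35)*4297 = -4493*4297 = -19306421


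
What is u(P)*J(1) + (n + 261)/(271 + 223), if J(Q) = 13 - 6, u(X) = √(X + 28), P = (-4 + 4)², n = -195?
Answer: 33/247 + 14*√7 ≈ 37.174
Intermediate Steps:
P = 0 (P = 0² = 0)
u(X) = √(28 + X)
J(Q) = 7
u(P)*J(1) + (n + 261)/(271 + 223) = √(28 + 0)*7 + (-195 + 261)/(271 + 223) = √28*7 + 66/494 = (2*√7)*7 + 66*(1/494) = 14*√7 + 33/247 = 33/247 + 14*√7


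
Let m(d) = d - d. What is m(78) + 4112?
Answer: 4112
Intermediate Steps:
m(d) = 0
m(78) + 4112 = 0 + 4112 = 4112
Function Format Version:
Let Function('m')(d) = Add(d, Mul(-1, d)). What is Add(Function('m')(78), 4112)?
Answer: 4112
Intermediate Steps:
Function('m')(d) = 0
Add(Function('m')(78), 4112) = Add(0, 4112) = 4112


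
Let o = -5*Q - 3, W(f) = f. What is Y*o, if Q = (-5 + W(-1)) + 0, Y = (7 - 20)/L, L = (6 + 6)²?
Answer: -39/16 ≈ -2.4375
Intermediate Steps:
L = 144 (L = 12² = 144)
Y = -13/144 (Y = (7 - 20)/144 = -13*1/144 = -13/144 ≈ -0.090278)
Q = -6 (Q = (-5 - 1) + 0 = -6 + 0 = -6)
o = 27 (o = -5*(-6) - 3 = 30 - 3 = 27)
Y*o = -13/144*27 = -39/16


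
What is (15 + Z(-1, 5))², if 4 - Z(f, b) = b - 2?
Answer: 256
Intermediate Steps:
Z(f, b) = 6 - b (Z(f, b) = 4 - (b - 2) = 4 - (-2 + b) = 4 + (2 - b) = 6 - b)
(15 + Z(-1, 5))² = (15 + (6 - 1*5))² = (15 + (6 - 5))² = (15 + 1)² = 16² = 256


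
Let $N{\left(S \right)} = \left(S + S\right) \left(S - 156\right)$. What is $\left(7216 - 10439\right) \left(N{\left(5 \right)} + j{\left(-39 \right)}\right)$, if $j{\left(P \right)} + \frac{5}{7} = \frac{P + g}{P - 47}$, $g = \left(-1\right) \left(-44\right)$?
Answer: $\frac{2931270155}{602} \approx 4.8692 \cdot 10^{6}$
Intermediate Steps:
$N{\left(S \right)} = 2 S \left(-156 + S\right)$
$g = 44$
$j{\left(P \right)} = - \frac{5}{7} + \frac{44 + P}{-47 + P}$ ($j{\left(P \right)} = - \frac{5}{7} + \frac{P + 44}{P - 47} = - \frac{5}{7} + \frac{44 + P}{-47 + P}$)
$\left(7216 - 10439\right) \left(N{\left(5 \right)} + j{\left(-39 \right)}\right) = \left(7216 - 10439\right) \left(2 \cdot 5 \left(-156 + 5\right) + \frac{543 + 2 \left(-39\right)}{7 \left(-47 - 39\right)}\right) = - 3223 \left(2 \cdot 5 \left(-151\right) + \frac{543 - 78}{7 \left(-86\right)}\right) = - 3223 \left(-1510 + \frac{1}{7} \left(- \frac{1}{86}\right) 465\right) = - 3223 \left(-1510 - \frac{465}{602}\right) = \left(-3223\right) \left(- \frac{909485}{602}\right) = \frac{2931270155}{602}$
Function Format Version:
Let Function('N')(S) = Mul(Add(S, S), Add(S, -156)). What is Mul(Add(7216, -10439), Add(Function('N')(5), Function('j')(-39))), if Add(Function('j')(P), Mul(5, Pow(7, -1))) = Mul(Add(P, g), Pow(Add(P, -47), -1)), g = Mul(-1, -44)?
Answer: Rational(2931270155, 602) ≈ 4.8692e+6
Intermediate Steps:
Function('N')(S) = Mul(2, S, Add(-156, S)) (Function('N')(S) = Mul(Mul(2, S), Add(-156, S)) = Mul(2, S, Add(-156, S)))
g = 44
Function('j')(P) = Add(Rational(-5, 7), Mul(Pow(Add(-47, P), -1), Add(44, P))) (Function('j')(P) = Add(Rational(-5, 7), Mul(Add(P, 44), Pow(Add(P, -47), -1))) = Add(Rational(-5, 7), Mul(Add(44, P), Pow(Add(-47, P), -1))) = Add(Rational(-5, 7), Mul(Pow(Add(-47, P), -1), Add(44, P))))
Mul(Add(7216, -10439), Add(Function('N')(5), Function('j')(-39))) = Mul(Add(7216, -10439), Add(Mul(2, 5, Add(-156, 5)), Mul(Rational(1, 7), Pow(Add(-47, -39), -1), Add(543, Mul(2, -39))))) = Mul(-3223, Add(Mul(2, 5, -151), Mul(Rational(1, 7), Pow(-86, -1), Add(543, -78)))) = Mul(-3223, Add(-1510, Mul(Rational(1, 7), Rational(-1, 86), 465))) = Mul(-3223, Add(-1510, Rational(-465, 602))) = Mul(-3223, Rational(-909485, 602)) = Rational(2931270155, 602)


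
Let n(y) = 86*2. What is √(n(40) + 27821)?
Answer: √27993 ≈ 167.31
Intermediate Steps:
n(y) = 172
√(n(40) + 27821) = √(172 + 27821) = √27993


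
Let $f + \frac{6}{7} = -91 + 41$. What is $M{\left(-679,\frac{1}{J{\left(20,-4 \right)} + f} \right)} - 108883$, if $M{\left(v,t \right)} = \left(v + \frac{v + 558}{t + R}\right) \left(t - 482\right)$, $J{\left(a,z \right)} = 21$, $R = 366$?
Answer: $\frac{3494126361301}{15985783} \approx 2.1858 \cdot 10^{5}$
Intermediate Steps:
$f = - \frac{356}{7}$ ($f = - \frac{6}{7} + \left(-91 + 41\right) = - \frac{6}{7} - 50 = - \frac{356}{7} \approx -50.857$)
$M{\left(v,t \right)} = \left(-482 + t\right) \left(v + \frac{558 + v}{366 + t}\right)$ ($M{\left(v,t \right)} = \left(v + \frac{v + 558}{t + 366}\right) \left(t - 482\right) = \left(v + \frac{558 + v}{366 + t}\right) \left(-482 + t\right) = \left(-482 + t\right) \left(v + \frac{558 + v}{366 + t}\right)$)
$M{\left(-679,\frac{1}{J{\left(20,-4 \right)} + f} \right)} - 108883 = \frac{-268956 - -120111026 + \frac{558}{21 - \frac{356}{7}} - 679 \left(\frac{1}{21 - \frac{356}{7}}\right)^{2} - 115 \frac{1}{21 - \frac{356}{7}} \left(-679\right)}{366 + \frac{1}{21 - \frac{356}{7}}} - 108883 = \frac{-268956 + 120111026 + \frac{558}{- \frac{209}{7}} - 679 \left(\frac{1}{- \frac{209}{7}}\right)^{2} - 115 \frac{1}{- \frac{209}{7}} \left(-679\right)}{366 + \frac{1}{- \frac{209}{7}}} - 108883 = \frac{-268956 + 120111026 + 558 \left(- \frac{7}{209}\right) - 679 \left(- \frac{7}{209}\right)^{2} - \left(- \frac{805}{209}\right) \left(-679\right)}{366 - \frac{7}{209}} - 108883 = \frac{-268956 + 120111026 - \frac{3906}{209} - \frac{33271}{43681} - \frac{546595}{209}}{\frac{76487}{209}} - 108883 = \frac{209 \left(-268956 + 120111026 - \frac{3906}{209} - \frac{33271}{43681} - \frac{546595}{209}\right)}{76487} - 108883 = \frac{209}{76487} \cdot \frac{5234706371690}{43681} - 108883 = \frac{5234706371690}{15985783} - 108883 = \frac{3494126361301}{15985783}$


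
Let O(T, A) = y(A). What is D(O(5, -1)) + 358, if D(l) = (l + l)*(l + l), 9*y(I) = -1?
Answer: 29002/81 ≈ 358.05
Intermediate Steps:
y(I) = -⅑ (y(I) = (⅑)*(-1) = -⅑)
O(T, A) = -⅑
D(l) = 4*l² (D(l) = (2*l)*(2*l) = 4*l²)
D(O(5, -1)) + 358 = 4*(-⅑)² + 358 = 4*(1/81) + 358 = 4/81 + 358 = 29002/81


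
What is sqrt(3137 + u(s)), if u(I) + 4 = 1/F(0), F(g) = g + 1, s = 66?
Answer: sqrt(3134) ≈ 55.982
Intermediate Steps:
F(g) = 1 + g
u(I) = -3 (u(I) = -4 + 1/(1 + 0) = -4 + 1/1 = -4 + 1 = -3)
sqrt(3137 + u(s)) = sqrt(3137 - 3) = sqrt(3134)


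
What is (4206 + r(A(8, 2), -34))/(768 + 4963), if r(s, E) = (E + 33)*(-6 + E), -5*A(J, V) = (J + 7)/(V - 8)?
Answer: 386/521 ≈ 0.74088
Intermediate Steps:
A(J, V) = -(7 + J)/(5*(-8 + V)) (A(J, V) = -(J + 7)/(5*(V - 8)) = -(7 + J)/(5*(-8 + V)))
r(s, E) = (-6 + E)*(33 + E) (r(s, E) = (33 + E)*(-6 + E) = (-6 + E)*(33 + E))
(4206 + r(A(8, 2), -34))/(768 + 4963) = (4206 + (-198 + (-34)**2 + 27*(-34)))/(768 + 4963) = (4206 + (-198 + 1156 - 918))/5731 = (4206 + 40)*(1/5731) = 4246*(1/5731) = 386/521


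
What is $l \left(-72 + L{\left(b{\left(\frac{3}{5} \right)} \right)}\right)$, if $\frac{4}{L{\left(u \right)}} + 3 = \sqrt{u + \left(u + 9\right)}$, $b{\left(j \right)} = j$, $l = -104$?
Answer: $6448 - \frac{208 \sqrt{255}}{3} \approx 5340.8$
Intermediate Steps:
$L{\left(u \right)} = \frac{4}{-3 + \sqrt{9 + 2 u}}$ ($L{\left(u \right)} = \frac{4}{-3 + \sqrt{u + \left(u + 9\right)}} = \frac{4}{-3 + \sqrt{u + \left(9 + u\right)}} = \frac{4}{-3 + \sqrt{9 + 2 u}}$)
$l \left(-72 + L{\left(b{\left(\frac{3}{5} \right)} \right)}\right) = - 104 \left(-72 + \frac{4}{-3 + \sqrt{9 + 2 \cdot \frac{3}{5}}}\right) = - 104 \left(-72 + \frac{4}{-3 + \sqrt{9 + \frac{6}{5}}}\right) = - 104 \left(-72 + \frac{4}{-3 + \sqrt{\frac{51}{5}}}\right) = - 104 \left(-72 + \frac{4}{-3 + \frac{\sqrt{255}}{5}}\right) = 7488 - \frac{416}{-3 + \frac{\sqrt{255}}{5}}$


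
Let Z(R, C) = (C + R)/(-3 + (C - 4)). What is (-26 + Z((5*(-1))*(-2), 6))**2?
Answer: 1764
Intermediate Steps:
Z(R, C) = (C + R)/(-7 + C) (Z(R, C) = (C + R)/(-3 + (-4 + C)) = (C + R)/(-7 + C))
(-26 + Z((5*(-1))*(-2), 6))**2 = (-26 + (6 + (5*(-1))*(-2))/(-7 + 6))**2 = (-26 + (6 - 5*(-2))/(-1))**2 = (-26 - (6 + 10))**2 = (-26 - 1*16)**2 = (-26 - 16)**2 = (-42)**2 = 1764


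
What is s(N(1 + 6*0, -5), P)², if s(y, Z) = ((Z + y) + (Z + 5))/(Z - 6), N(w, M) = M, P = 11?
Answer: 484/25 ≈ 19.360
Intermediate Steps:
s(y, Z) = (5 + y + 2*Z)/(-6 + Z) (s(y, Z) = ((Z + y) + (5 + Z))/(-6 + Z) = (5 + y + 2*Z)/(-6 + Z))
s(N(1 + 6*0, -5), P)² = ((5 - 5 + 2*11)/(-6 + 11))² = ((5 - 5 + 22)/5)² = ((⅕)*22)² = (22/5)² = 484/25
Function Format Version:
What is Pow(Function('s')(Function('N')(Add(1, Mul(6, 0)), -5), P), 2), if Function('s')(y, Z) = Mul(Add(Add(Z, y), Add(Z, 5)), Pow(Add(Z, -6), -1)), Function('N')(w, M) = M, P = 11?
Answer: Rational(484, 25) ≈ 19.360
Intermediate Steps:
Function('s')(y, Z) = Mul(Pow(Add(-6, Z), -1), Add(5, y, Mul(2, Z))) (Function('s')(y, Z) = Mul(Add(Add(Z, y), Add(5, Z)), Pow(Add(-6, Z), -1)) = Mul(Add(5, y, Mul(2, Z)), Pow(Add(-6, Z), -1)) = Mul(Pow(Add(-6, Z), -1), Add(5, y, Mul(2, Z))))
Pow(Function('s')(Function('N')(Add(1, Mul(6, 0)), -5), P), 2) = Pow(Mul(Pow(Add(-6, 11), -1), Add(5, -5, Mul(2, 11))), 2) = Pow(Mul(Pow(5, -1), Add(5, -5, 22)), 2) = Pow(Mul(Rational(1, 5), 22), 2) = Pow(Rational(22, 5), 2) = Rational(484, 25)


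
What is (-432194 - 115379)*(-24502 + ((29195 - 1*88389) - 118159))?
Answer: 110530347915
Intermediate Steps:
(-432194 - 115379)*(-24502 + ((29195 - 1*88389) - 118159)) = -547573*(-24502 + ((29195 - 88389) - 118159)) = -547573*(-24502 + (-59194 - 118159)) = -547573*(-24502 - 177353) = -547573*(-201855) = 110530347915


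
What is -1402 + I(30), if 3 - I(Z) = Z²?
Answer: -2299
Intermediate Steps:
I(Z) = 3 - Z²
-1402 + I(30) = -1402 + (3 - 1*30²) = -1402 + (3 - 1*900) = -1402 + (3 - 900) = -1402 - 897 = -2299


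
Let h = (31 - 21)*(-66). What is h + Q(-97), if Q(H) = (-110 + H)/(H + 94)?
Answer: -591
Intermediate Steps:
h = -660 (h = 10*(-66) = -660)
Q(H) = (-110 + H)/(94 + H)
h + Q(-97) = -660 + (-110 - 97)/(94 - 97) = -660 - 207/(-3) = -660 - ⅓*(-207) = -660 + 69 = -591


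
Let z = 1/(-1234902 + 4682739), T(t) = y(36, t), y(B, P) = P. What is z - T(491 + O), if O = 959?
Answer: -4999363649/3447837 ≈ -1450.0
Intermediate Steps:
T(t) = t
z = 1/3447837 ≈ 2.9004e-7
z - T(491 + O) = 1/3447837 - (491 + 959) = 1/3447837 - 1*1450 = 1/3447837 - 1450 = -4999363649/3447837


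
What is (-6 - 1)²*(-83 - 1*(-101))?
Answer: 882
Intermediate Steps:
(-6 - 1)²*(-83 - 1*(-101)) = (-7)²*(-83 + 101) = 49*18 = 882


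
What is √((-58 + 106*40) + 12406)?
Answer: 2*√4147 ≈ 128.79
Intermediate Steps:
√((-58 + 106*40) + 12406) = √((-58 + 4240) + 12406) = √(4182 + 12406) = √16588 = 2*√4147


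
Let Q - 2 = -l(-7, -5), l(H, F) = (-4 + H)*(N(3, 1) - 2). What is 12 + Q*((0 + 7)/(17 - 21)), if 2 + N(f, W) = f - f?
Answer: 171/2 ≈ 85.500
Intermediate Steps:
N(f, W) = -2 (N(f, W) = -2 + (f - f) = -2 + 0 = -2)
l(H, F) = 16 - 4*H (l(H, F) = (-4 + H)*(-2 - 2) = (-4 + H)*(-4) = 16 - 4*H)
Q = -42 (Q = 2 - (16 - 4*(-7)) = 2 - (16 + 28) = 2 - 1*44 = 2 - 44 = -42)
12 + Q*((0 + 7)/(17 - 21)) = 12 - 42*(0 + 7)/(17 - 21) = 12 - 294/(-4) = 12 - 294*(-1)/4 = 12 - 42*(-7/4) = 12 + 147/2 = 171/2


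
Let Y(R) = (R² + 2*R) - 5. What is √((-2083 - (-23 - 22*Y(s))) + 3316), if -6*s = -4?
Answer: √10666/3 ≈ 34.425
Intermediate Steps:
s = ⅔ (s = -⅙*(-4) = ⅔ ≈ 0.66667)
Y(R) = -5 + R² + 2*R
√((-2083 - (-23 - 22*Y(s))) + 3316) = √((-2083 - (-23 - 22*(-5 + (⅔)² + 2*(⅔)))) + 3316) = √((-2083 - (-23 - 22*(-5 + 4/9 + 4/3))) + 3316) = √((-2083 - (-23 - 22*(-29/9))) + 3316) = √((-2083 - (-23 + 638/9)) + 3316) = √((-2083 - 1*431/9) + 3316) = √((-2083 - 431/9) + 3316) = √(-19178/9 + 3316) = √(10666/9) = √10666/3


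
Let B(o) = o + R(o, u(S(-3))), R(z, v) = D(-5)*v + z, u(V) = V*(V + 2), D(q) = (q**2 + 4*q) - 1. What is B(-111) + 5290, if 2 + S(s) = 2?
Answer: 5068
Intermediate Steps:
D(q) = -1 + q**2 + 4*q
S(s) = 0 (S(s) = -2 + 2 = 0)
u(V) = V*(2 + V)
R(z, v) = z + 4*v (R(z, v) = (-1 + (-5)**2 + 4*(-5))*v + z = (-1 + 25 - 20)*v + z = 4*v + z = z + 4*v)
B(o) = 2*o (B(o) = o + (o + 4*(0*(2 + 0))) = o + (o + 4*(0*2)) = o + (o + 4*0) = o + (o + 0) = o + o = 2*o)
B(-111) + 5290 = 2*(-111) + 5290 = -222 + 5290 = 5068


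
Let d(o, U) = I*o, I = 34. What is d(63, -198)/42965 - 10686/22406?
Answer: -205565169/481336895 ≈ -0.42707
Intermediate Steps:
d(o, U) = 34*o
d(63, -198)/42965 - 10686/22406 = (34*63)/42965 - 10686/22406 = 2142*(1/42965) - 10686*1/22406 = 2142/42965 - 5343/11203 = -205565169/481336895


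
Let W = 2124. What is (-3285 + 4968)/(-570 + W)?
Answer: 561/518 ≈ 1.0830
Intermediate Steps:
(-3285 + 4968)/(-570 + W) = (-3285 + 4968)/(-570 + 2124) = 1683/1554 = 1683*(1/1554) = 561/518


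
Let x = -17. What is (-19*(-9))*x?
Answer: -2907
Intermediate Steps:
(-19*(-9))*x = -19*(-9)*(-17) = 171*(-17) = -2907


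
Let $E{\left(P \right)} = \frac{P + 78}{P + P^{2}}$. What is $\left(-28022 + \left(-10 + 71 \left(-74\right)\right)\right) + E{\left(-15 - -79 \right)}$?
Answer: $- \frac{69234809}{2080} \approx -33286.0$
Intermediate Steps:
$E{\left(P \right)} = \frac{78 + P}{P + P^{2}}$
$\left(-28022 + \left(-10 + 71 \left(-74\right)\right)\right) + E{\left(-15 - -79 \right)} = \left(-28022 + \left(-10 + 71 \left(-74\right)\right)\right) + \frac{78 - -64}{\left(-15 - -79\right) \left(1 - -64\right)} = \left(-28022 - 5264\right) + \frac{78 + \left(-15 + 79\right)}{\left(-15 + 79\right) \left(1 + \left(-15 + 79\right)\right)} = \left(-28022 - 5264\right) + \frac{78 + 64}{64 \left(1 + 64\right)} = -33286 + \frac{1}{64} \cdot \frac{1}{65} \cdot 142 = -33286 + \frac{71}{2080} = - \frac{69234809}{2080}$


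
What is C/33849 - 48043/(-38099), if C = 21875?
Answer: 2459623132/1289613051 ≈ 1.9073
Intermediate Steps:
C/33849 - 48043/(-38099) = 21875/33849 - 48043/(-38099) = 21875*(1/33849) - 48043*(-1/38099) = 21875/33849 + 48043/38099 = 2459623132/1289613051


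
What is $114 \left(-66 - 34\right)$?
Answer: $-11400$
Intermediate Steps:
$114 \left(-66 - 34\right) = 114 \left(-100\right) = -11400$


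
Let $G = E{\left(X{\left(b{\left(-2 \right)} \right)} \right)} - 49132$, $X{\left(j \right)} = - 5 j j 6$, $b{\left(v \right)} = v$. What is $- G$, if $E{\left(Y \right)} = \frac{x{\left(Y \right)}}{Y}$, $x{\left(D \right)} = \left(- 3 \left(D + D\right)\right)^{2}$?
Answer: $53452$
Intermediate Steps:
$X{\left(j \right)} = - 30 j^{2}$ ($X{\left(j \right)} = - 5 j^{2} \cdot 6 = - 30 j^{2}$)
$x{\left(D \right)} = 36 D^{2}$ ($x{\left(D \right)} = \left(- 3 \cdot 2 D\right)^{2} = \left(- 6 D\right)^{2} = 36 D^{2}$)
$E{\left(Y \right)} = 36 Y$ ($E{\left(Y \right)} = \frac{36 Y^{2}}{Y} = 36 Y$)
$G = -53452$ ($G = 36 \left(- 30 \left(-2\right)^{2}\right) - 49132 = 36 \left(\left(-30\right) 4\right) - 49132 = 36 \left(-120\right) - 49132 = -4320 - 49132 = -53452$)
$- G = \left(-1\right) \left(-53452\right) = 53452$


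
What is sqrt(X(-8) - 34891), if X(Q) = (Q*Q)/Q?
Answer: I*sqrt(34899) ≈ 186.81*I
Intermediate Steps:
X(Q) = Q (X(Q) = Q**2/Q = Q)
sqrt(X(-8) - 34891) = sqrt(-8 - 34891) = sqrt(-34899) = I*sqrt(34899)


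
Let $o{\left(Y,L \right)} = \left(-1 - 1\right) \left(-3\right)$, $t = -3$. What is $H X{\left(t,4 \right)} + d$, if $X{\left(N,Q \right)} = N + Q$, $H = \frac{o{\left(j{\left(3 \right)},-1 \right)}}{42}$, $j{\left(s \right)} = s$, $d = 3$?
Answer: $\frac{22}{7} \approx 3.1429$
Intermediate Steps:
$o{\left(Y,L \right)} = 6$ ($o{\left(Y,L \right)} = \left(-2\right) \left(-3\right) = 6$)
$H = \frac{1}{7}$ ($H = \frac{6}{42} = 6 \cdot \frac{1}{42} = \frac{1}{7} \approx 0.14286$)
$H X{\left(t,4 \right)} + d = \frac{-3 + 4}{7} + 3 = \frac{1}{7} \cdot 1 + 3 = \frac{1}{7} + 3 = \frac{22}{7}$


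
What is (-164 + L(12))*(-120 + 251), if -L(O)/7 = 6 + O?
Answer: -37990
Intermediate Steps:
L(O) = -42 - 7*O (L(O) = -7*(6 + O) = -42 - 7*O)
(-164 + L(12))*(-120 + 251) = (-164 + (-42 - 7*12))*(-120 + 251) = (-164 + (-42 - 84))*131 = (-164 - 126)*131 = -290*131 = -37990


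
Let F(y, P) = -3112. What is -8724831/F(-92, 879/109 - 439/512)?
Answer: 8724831/3112 ≈ 2803.6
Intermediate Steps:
-8724831/F(-92, 879/109 - 439/512) = -8724831/(-3112) = -8724831*(-1/3112) = 8724831/3112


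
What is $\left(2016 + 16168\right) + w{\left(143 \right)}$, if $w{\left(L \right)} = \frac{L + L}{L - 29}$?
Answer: $\frac{1036631}{57} \approx 18187.0$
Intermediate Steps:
$w{\left(L \right)} = \frac{2 L}{-29 + L}$
$\left(2016 + 16168\right) + w{\left(143 \right)} = \left(2016 + 16168\right) + 2 \cdot 143 \frac{1}{-29 + 143} = 18184 + 2 \cdot 143 \cdot \frac{1}{114} = 18184 + \frac{143}{57} = \frac{1036631}{57}$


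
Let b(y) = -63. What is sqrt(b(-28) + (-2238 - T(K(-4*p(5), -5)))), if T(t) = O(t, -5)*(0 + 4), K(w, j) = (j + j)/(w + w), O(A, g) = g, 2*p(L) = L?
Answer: I*sqrt(2281) ≈ 47.76*I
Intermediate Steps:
p(L) = L/2
K(w, j) = j/w (K(w, j) = (2*j)/((2*w)) = (2*j)*(1/(2*w)) = j/w)
T(t) = -20 (T(t) = -5*(0 + 4) = -5*4 = -20)
sqrt(b(-28) + (-2238 - T(K(-4*p(5), -5)))) = sqrt(-63 + (-2238 - 1*(-20))) = sqrt(-63 + (-2238 + 20)) = sqrt(-63 - 2218) = sqrt(-2281) = I*sqrt(2281)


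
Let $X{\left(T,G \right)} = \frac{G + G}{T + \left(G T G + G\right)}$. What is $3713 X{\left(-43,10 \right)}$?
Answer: $- \frac{74260}{4333} \approx -17.138$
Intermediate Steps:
$X{\left(T,G \right)} = \frac{2 G}{G + T + T G^{2}}$ ($X{\left(T,G \right)} = \frac{2 G}{T + \left(T G^{2} + G\right)} = \frac{2 G}{T + \left(G + T G^{2}\right)} = \frac{2 G}{G + T + T G^{2}}$)
$3713 X{\left(-43,10 \right)} = 3713 \cdot 2 \cdot 10 \frac{1}{10 - 43 - 43 \cdot 10^{2}} = 3713 \cdot 2 \cdot 10 \frac{1}{10 - 43 - 4300} = 3713 \cdot 2 \cdot 10 \frac{1}{-4333} = 3713 \cdot 2 \cdot 10 \left(- \frac{1}{4333}\right) = 3713 \left(- \frac{20}{4333}\right) = - \frac{74260}{4333}$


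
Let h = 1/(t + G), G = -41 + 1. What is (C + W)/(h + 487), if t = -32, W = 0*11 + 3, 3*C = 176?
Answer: 4440/35063 ≈ 0.12663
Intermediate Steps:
C = 176/3 (C = (⅓)*176 = 176/3 ≈ 58.667)
W = 3 (W = 0 + 3 = 3)
G = -40
h = -1/72 (h = 1/(-32 - 40) = 1/(-72) = -1/72 ≈ -0.013889)
(C + W)/(h + 487) = (176/3 + 3)/(-1/72 + 487) = 185/(3*(35063/72)) = (185/3)*(72/35063) = 4440/35063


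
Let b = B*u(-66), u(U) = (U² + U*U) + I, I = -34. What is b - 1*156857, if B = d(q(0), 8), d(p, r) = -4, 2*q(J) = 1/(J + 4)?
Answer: -191569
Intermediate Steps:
q(J) = 1/(2*(4 + J)) (q(J) = 1/(2*(J + 4)) = 1/(2*(4 + J)))
u(U) = -34 + 2*U² (u(U) = (U² + U*U) - 34 = (U² + U²) - 34 = 2*U² - 34 = -34 + 2*U²)
B = -4
b = -34712 (b = -4*(-34 + 2*(-66)²) = -4*(-34 + 2*4356) = -4*(-34 + 8712) = -4*8678 = -34712)
b - 1*156857 = -34712 - 1*156857 = -34712 - 156857 = -191569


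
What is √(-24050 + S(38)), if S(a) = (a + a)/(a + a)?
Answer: I*√24049 ≈ 155.08*I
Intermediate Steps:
S(a) = 1 (S(a) = (2*a)/((2*a)) = (2*a)*(1/(2*a)) = 1)
√(-24050 + S(38)) = √(-24050 + 1) = √(-24049) = I*√24049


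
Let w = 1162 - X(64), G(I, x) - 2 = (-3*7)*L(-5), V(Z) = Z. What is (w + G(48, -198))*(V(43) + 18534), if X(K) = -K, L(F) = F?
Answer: 24763141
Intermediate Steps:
G(I, x) = 107 (G(I, x) = 2 - 3*7*(-5) = 2 - 21*(-5) = 2 + 105 = 107)
w = 1226 (w = 1162 - (-1)*64 = 1162 - 1*(-64) = 1162 + 64 = 1226)
(w + G(48, -198))*(V(43) + 18534) = (1226 + 107)*(43 + 18534) = 1333*18577 = 24763141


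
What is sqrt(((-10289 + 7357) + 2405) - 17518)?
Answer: 3*I*sqrt(2005) ≈ 134.33*I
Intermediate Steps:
sqrt(((-10289 + 7357) + 2405) - 17518) = sqrt((-2932 + 2405) - 17518) = sqrt(-527 - 17518) = sqrt(-18045) = 3*I*sqrt(2005)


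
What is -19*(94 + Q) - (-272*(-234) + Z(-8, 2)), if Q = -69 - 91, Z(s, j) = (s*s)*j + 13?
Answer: -62535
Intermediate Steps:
Z(s, j) = 13 + j*s² (Z(s, j) = s²*j + 13 = j*s² + 13 = 13 + j*s²)
Q = -160
-19*(94 + Q) - (-272*(-234) + Z(-8, 2)) = -19*(94 - 160) - (-272*(-234) + (13 + 2*(-8)²)) = -19*(-66) - (63648 + (13 + 2*64)) = 1254 - (63648 + (13 + 128)) = 1254 - (63648 + 141) = 1254 - 1*63789 = 1254 - 63789 = -62535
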